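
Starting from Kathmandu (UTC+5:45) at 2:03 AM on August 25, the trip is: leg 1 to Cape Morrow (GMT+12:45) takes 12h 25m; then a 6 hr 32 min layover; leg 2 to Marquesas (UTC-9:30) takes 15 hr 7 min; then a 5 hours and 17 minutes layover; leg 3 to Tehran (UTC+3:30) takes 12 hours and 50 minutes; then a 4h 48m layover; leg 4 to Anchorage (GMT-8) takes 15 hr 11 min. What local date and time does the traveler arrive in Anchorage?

Convert departure to UTC: 2:03 AM − 5:45 = 8:18 PM UTC on Aug 24.
Add 12 hours 25 minutes leg 1 → 8:43 AM UTC (Aug 25).
Add 6 hours and 32 minutes layover in Cape Morrow → 3:15 PM UTC.
Add 15 hours 7 minutes leg 2 → 6:22 AM UTC (Aug 26).
Add 5 hours 17 minutes layover in Marquesas → 11:39 AM UTC.
Add 12 hours and 50 minutes leg 3 → 12:29 AM UTC (Aug 27).
Add 4 hours 48 minutes layover in Tehran → 5:17 AM UTC.
Add 15 hours 11 minutes leg 4 → 8:28 PM UTC.
Anchorage is UTC−8:00, so local arrival = 8:28 PM − 8:00 = 12:28 PM on Aug 27.

12:28 PM on August 27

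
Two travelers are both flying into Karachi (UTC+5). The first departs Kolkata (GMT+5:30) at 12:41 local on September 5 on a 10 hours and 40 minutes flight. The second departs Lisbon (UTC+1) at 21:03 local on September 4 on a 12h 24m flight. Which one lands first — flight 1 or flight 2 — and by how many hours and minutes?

Flight 1 in UTC: 12:41 − 5:30 = 07:11 on Sep 5.
+10 hours and 40 minutes → arrive 17:51 UTC on Sep 5.
Flight 2 in UTC: 21:03 − 1:00 = 20:03 on Sep 4.
+12 hours and 24 minutes → arrive 08:27 UTC on Sep 5.
Flight 2 lands earlier by 9 hours 24 minutes.

the second, by 9 hours 24 minutes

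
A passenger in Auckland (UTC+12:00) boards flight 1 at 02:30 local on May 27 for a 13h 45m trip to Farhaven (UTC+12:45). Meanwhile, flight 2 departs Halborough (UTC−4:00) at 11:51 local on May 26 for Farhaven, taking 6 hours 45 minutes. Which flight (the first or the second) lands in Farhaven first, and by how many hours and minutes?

Flight 1 in UTC: 02:30 − 12:00 = 14:30 on May 26.
+13 hours 45 minutes → arrive 04:15 UTC on May 27.
Flight 2 in UTC: 11:51 + 4:00 = 15:51 on May 26.
+6 hours and 45 minutes → arrive 22:36 UTC on May 26.
Flight 2 lands earlier by 5 hours 39 minutes.

the second, by 5 hours 39 minutes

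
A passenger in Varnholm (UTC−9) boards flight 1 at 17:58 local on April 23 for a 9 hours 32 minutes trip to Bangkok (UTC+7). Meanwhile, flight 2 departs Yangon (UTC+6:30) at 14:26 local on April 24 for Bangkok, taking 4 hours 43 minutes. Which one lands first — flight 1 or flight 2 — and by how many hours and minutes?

the first, by 9 minutes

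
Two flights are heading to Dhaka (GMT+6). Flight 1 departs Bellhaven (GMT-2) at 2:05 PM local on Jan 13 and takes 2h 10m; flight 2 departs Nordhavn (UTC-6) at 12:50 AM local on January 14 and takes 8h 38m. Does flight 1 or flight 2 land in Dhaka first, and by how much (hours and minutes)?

Flight 1 in UTC: 2:05 PM + 2:00 = 4:05 PM on Jan 13.
+2 hours and 10 minutes → arrive 6:15 PM UTC on Jan 13.
Flight 2 in UTC: 12:50 AM + 6:00 = 6:50 AM on Jan 14.
+8 hours and 38 minutes → arrive 3:28 PM UTC on Jan 14.
Flight 1 lands earlier by 21 hours 13 minutes.

the first, by 21 hours 13 minutes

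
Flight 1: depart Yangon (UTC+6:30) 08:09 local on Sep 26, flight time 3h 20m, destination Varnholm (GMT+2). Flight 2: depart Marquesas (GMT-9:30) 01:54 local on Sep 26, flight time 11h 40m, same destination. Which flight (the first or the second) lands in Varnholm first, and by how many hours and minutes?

Flight 1 in UTC: 08:09 − 6:30 = 01:39 on Sep 26.
+3 hours 20 minutes → arrive 04:59 UTC on Sep 26.
Flight 2 in UTC: 01:54 + 9:30 = 11:24 on Sep 26.
+11 hours and 40 minutes → arrive 23:04 UTC on Sep 26.
Flight 1 lands earlier by 18 hours 5 minutes.

the first, by 18 hours 5 minutes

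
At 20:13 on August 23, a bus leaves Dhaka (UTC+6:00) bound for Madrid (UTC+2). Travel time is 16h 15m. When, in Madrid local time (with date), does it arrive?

08:28 on August 24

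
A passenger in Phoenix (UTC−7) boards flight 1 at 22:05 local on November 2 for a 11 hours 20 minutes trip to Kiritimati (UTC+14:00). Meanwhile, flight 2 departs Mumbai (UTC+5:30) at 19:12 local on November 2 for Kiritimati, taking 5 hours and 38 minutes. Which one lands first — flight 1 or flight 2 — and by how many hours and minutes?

Flight 1 in UTC: 22:05 + 7:00 = 05:05 on Nov 3.
+11 hours and 20 minutes → arrive 16:25 UTC on Nov 3.
Flight 2 in UTC: 19:12 − 5:30 = 13:42 on Nov 2.
+5 hours 38 minutes → arrive 19:20 UTC on Nov 2.
Flight 2 lands earlier by 21 hours 5 minutes.

the second, by 21 hours 5 minutes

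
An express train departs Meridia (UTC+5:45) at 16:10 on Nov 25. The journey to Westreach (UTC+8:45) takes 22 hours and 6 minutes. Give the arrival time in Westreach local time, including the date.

Convert departure to UTC: 16:10 − 5:45 = 10:25 UTC on Nov 25.
Add 22 hours and 6 minutes travel time → 08:31 UTC (Nov 26).
Westreach is UTC+8:45, so local arrival = 08:31 + 8:45 = 17:16 on Nov 26.

17:16 on November 26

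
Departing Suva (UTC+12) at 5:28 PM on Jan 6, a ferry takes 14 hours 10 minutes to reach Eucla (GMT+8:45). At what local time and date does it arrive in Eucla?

Convert departure to UTC: 5:28 PM − 12:00 = 5:28 AM UTC on Jan 6.
Add 14 hours 10 minutes travel time → 7:38 PM UTC.
Eucla is UTC+8:45, so local arrival = 7:38 PM + 8:45 = 4:23 AM on Jan 7.

4:23 AM on January 7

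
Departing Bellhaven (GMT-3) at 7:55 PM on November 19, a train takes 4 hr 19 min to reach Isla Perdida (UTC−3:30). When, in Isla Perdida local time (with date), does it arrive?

11:44 PM on November 19

Convert departure to UTC: 7:55 PM + 3:00 = 10:55 PM UTC on Nov 19.
Add 4 hours and 19 minutes travel time → 3:14 AM UTC (Nov 20).
Isla Perdida is UTC−3:30, so local arrival = 3:14 AM − 3:30 = 11:44 PM on Nov 19.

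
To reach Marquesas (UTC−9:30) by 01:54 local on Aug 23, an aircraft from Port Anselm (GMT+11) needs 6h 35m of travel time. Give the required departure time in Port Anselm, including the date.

15:49 on August 23

Target arrival in UTC: 01:54 + 9:30 = 11:24 on Aug 23.
Subtract 6 hours 35 minutes → departure 04:49 UTC on Aug 23.
Port Anselm is UTC+11:00: 04:49 + 11:00 = 15:49 on Aug 23.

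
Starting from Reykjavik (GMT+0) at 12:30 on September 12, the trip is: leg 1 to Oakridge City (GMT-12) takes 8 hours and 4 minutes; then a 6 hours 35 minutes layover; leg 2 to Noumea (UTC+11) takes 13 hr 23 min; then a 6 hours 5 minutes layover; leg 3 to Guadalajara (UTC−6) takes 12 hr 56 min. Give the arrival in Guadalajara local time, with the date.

05:33 on September 14

Reykjavik is at UTC+0, so departure is already 12:30 UTC on Sep 12.
Add 8 hours and 4 minutes leg 1 → 20:34 UTC.
Add 6 hours 35 minutes layover in Oakridge City → 03:09 UTC (Sep 13).
Add 13 hours and 23 minutes leg 2 → 16:32 UTC.
Add 6 hours and 5 minutes layover in Noumea → 22:37 UTC.
Add 12 hours and 56 minutes leg 3 → 11:33 UTC (Sep 14).
Guadalajara is UTC−6:00, so local arrival = 11:33 − 6:00 = 05:33 on Sep 14.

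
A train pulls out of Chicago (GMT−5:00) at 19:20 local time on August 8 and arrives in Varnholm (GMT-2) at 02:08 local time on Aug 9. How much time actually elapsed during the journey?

3 hours 48 minutes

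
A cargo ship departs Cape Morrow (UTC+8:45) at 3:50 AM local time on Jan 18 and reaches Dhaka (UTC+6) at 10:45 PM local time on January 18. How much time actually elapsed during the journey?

Dhaka is 2:45 behind Cape Morrow.
Clock-face elapsed time (ignoring zones) is 18 hours 55 minutes.
Actual elapsed = 18 hours 55 minutes + 2:45 = 21 hours 40 minutes.

21 hours 40 minutes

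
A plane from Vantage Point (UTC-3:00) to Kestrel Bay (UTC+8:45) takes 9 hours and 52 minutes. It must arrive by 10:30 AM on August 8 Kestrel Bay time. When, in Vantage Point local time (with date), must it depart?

Target arrival in UTC: 10:30 AM − 8:45 = 1:45 AM on Aug 8.
Subtract 9 hours 52 minutes → departure 3:53 PM UTC on Aug 7.
Vantage Point is UTC−3:00: 3:53 PM − 3:00 = 12:53 PM on Aug 7.

12:53 PM on Aug 7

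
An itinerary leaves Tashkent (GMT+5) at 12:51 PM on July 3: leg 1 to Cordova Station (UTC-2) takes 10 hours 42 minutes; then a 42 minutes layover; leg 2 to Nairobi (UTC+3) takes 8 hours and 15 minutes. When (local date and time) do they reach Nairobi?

6:30 AM on July 4

Convert departure to UTC: 12:51 PM − 5:00 = 7:51 AM UTC on Jul 3.
Add 10 hours 42 minutes leg 1 → 6:33 PM UTC.
Add 42 minutes layover in Cordova Station → 7:15 PM UTC.
Add 8 hours 15 minutes leg 2 → 3:30 AM UTC (Jul 4).
Nairobi is UTC+3:00, so local arrival = 3:30 AM + 3:00 = 6:30 AM on Jul 4.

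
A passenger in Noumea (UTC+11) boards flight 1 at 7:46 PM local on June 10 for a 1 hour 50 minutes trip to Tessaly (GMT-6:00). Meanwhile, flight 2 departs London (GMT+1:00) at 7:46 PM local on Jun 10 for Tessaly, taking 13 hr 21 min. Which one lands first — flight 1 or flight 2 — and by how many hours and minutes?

the first, by 21 hours 31 minutes

Flight 1 in UTC: 7:46 PM − 11:00 = 8:46 AM on Jun 10.
+1 hour 50 minutes → arrive 10:36 AM UTC on Jun 10.
Flight 2 in UTC: 7:46 PM − 1:00 = 6:46 PM on Jun 10.
+13 hours 21 minutes → arrive 8:07 AM UTC on Jun 11.
Flight 1 lands earlier by 21 hours 31 minutes.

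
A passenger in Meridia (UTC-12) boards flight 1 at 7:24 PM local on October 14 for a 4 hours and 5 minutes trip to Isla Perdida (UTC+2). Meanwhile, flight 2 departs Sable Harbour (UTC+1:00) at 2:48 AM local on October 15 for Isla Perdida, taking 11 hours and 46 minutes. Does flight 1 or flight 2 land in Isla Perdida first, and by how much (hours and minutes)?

the first, by 2 hours 5 minutes

Flight 1 in UTC: 7:24 PM + 12:00 = 7:24 AM on Oct 15.
+4 hours and 5 minutes → arrive 11:29 AM UTC on Oct 15.
Flight 2 in UTC: 2:48 AM − 1:00 = 1:48 AM on Oct 15.
+11 hours and 46 minutes → arrive 1:34 PM UTC on Oct 15.
Flight 1 lands earlier by 2 hours 5 minutes.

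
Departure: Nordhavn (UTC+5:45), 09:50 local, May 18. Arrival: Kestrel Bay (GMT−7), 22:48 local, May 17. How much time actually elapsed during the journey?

1 hour 43 minutes

Departure in UTC: 09:50 − 5:45 = 04:05 on May 18.
Arrival in UTC: 22:48 + 7:00 = 05:48 on May 18.
Elapsed = 05:48 − 04:05 = 1 hour 43 minutes.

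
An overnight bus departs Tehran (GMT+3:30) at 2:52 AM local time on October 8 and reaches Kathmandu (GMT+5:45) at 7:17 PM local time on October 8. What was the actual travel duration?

Departure in UTC: 2:52 AM − 3:30 = 11:22 PM on Oct 7.
Arrival in UTC: 7:17 PM − 5:45 = 1:32 PM on Oct 8.
Elapsed = 1:32 PM − 11:22 PM (+1 day) = 14 hours 10 minutes.

14 hours 10 minutes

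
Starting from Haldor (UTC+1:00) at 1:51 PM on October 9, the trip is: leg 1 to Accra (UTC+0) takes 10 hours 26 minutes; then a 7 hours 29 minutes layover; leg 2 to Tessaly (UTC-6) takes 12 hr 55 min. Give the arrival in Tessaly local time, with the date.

1:41 PM on October 10

Convert departure to UTC: 1:51 PM − 1:00 = 12:51 PM UTC on Oct 9.
Add 10 hours 26 minutes leg 1 → 11:17 PM UTC.
Add 7 hours and 29 minutes layover in Accra → 6:46 AM UTC (Oct 10).
Add 12 hours 55 minutes leg 2 → 7:41 PM UTC.
Tessaly is UTC−6:00, so local arrival = 7:41 PM − 6:00 = 1:41 PM on Oct 10.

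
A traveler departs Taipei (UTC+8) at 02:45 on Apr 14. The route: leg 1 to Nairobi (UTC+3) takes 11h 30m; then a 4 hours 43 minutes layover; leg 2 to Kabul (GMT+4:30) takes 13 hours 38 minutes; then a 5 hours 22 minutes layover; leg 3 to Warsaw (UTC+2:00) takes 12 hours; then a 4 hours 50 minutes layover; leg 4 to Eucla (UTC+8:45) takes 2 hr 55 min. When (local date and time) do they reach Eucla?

Convert departure to UTC: 02:45 − 8:00 = 18:45 UTC on Apr 13.
Add 11 hours 30 minutes leg 1 → 06:15 UTC (Apr 14).
Add 4 hours 43 minutes layover in Nairobi → 10:58 UTC.
Add 13 hours 38 minutes leg 2 → 00:36 UTC (Apr 15).
Add 5 hours and 22 minutes layover in Kabul → 05:58 UTC.
Add 12 hours leg 3 → 17:58 UTC.
Add 4 hours and 50 minutes layover in Warsaw → 22:48 UTC.
Add 2 hours 55 minutes leg 4 → 01:43 UTC (Apr 16).
Eucla is UTC+8:45, so local arrival = 01:43 + 8:45 = 10:28 on Apr 16.

10:28 on Apr 16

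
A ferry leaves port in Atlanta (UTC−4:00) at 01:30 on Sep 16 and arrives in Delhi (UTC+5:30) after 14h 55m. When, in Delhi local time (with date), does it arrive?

01:55 on September 17

Delhi is 9:30 ahead of Atlanta.
After 14 hours and 55 minutes it is 16:25 in Atlanta.
Shift by the zone difference: 16:25 + 9:30 = 01:55 on Sep 17 in Delhi.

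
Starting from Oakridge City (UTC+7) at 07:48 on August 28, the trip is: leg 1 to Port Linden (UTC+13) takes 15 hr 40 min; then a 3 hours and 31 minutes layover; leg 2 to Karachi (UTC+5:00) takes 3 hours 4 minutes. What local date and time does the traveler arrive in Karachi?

Convert departure to UTC: 07:48 − 7:00 = 00:48 UTC on Aug 28.
Add 15 hours and 40 minutes leg 1 → 16:28 UTC.
Add 3 hours 31 minutes layover in Port Linden → 19:59 UTC.
Add 3 hours 4 minutes leg 2 → 23:03 UTC.
Karachi is UTC+5:00, so local arrival = 23:03 + 5:00 = 04:03 on Aug 29.

04:03 on August 29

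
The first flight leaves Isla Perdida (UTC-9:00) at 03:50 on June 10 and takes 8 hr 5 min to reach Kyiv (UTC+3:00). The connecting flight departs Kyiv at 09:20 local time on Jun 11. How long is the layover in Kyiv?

9 hours 25 minutes

Convert departure to UTC: 03:50 + 9:00 = 12:50 UTC on Jun 10.
Add 8 hours 5 minutes flight time → 20:55 UTC.
Kyiv is UTC+3:00, so local arrival = 20:55 + 3:00 = 23:55 on Jun 10.
Layover = 09:20 − 23:55 (+1 day) = 9 hours 25 minutes.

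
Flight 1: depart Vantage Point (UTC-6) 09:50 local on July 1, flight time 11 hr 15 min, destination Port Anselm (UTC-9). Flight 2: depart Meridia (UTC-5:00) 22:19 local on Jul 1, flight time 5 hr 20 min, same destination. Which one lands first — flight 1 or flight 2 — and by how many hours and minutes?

the first, by 5 hours 34 minutes

Flight 1 in UTC: 09:50 + 6:00 = 15:50 on Jul 1.
+11 hours and 15 minutes → arrive 03:05 UTC on Jul 2.
Flight 2 in UTC: 22:19 + 5:00 = 03:19 on Jul 2.
+5 hours 20 minutes → arrive 08:39 UTC on Jul 2.
Flight 1 lands earlier by 5 hours 34 minutes.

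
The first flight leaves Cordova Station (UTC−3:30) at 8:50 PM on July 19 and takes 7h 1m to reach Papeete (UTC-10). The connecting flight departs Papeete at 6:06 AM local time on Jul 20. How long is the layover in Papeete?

8 hours 45 minutes

Convert departure to UTC: 8:50 PM + 3:30 = 12:20 AM UTC on Jul 20.
Add 7 hours and 1 minute flight time → 7:21 AM UTC.
Papeete is UTC−10:00, so local arrival = 7:21 AM − 10:00 = 9:21 PM on Jul 19.
Layover = 6:06 AM − 9:21 PM (+1 day) = 8 hours 45 minutes.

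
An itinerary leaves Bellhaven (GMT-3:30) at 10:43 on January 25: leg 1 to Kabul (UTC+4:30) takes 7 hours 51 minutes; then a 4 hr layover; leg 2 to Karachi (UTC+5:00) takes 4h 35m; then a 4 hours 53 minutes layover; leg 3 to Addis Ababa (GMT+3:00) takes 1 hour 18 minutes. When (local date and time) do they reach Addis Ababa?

Convert departure to UTC: 10:43 + 3:30 = 14:13 UTC on Jan 25.
Add 7 hours and 51 minutes leg 1 → 22:04 UTC.
Add 4 hours layover in Kabul → 02:04 UTC (Jan 26).
Add 4 hours and 35 minutes leg 2 → 06:39 UTC.
Add 4 hours and 53 minutes layover in Karachi → 11:32 UTC.
Add 1 hour 18 minutes leg 3 → 12:50 UTC.
Addis Ababa is UTC+3:00, so local arrival = 12:50 + 3:00 = 15:50 on Jan 26.

15:50 on January 26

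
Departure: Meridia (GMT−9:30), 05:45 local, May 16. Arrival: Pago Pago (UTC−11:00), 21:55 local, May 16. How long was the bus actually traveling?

Pago Pago is 1:30 behind Meridia.
Clock-face elapsed time (ignoring zones) is 16 hours 10 minutes.
Actual elapsed = 16 hours 10 minutes + 1:30 = 17 hours 40 minutes.

17 hours 40 minutes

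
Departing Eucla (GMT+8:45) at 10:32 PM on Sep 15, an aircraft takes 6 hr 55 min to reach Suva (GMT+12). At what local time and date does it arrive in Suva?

8:42 AM on September 16

Convert departure to UTC: 10:32 PM − 8:45 = 1:47 PM UTC on Sep 15.
Add 6 hours 55 minutes travel time → 8:42 PM UTC.
Suva is UTC+12:00, so local arrival = 8:42 PM + 12:00 = 8:42 AM on Sep 16.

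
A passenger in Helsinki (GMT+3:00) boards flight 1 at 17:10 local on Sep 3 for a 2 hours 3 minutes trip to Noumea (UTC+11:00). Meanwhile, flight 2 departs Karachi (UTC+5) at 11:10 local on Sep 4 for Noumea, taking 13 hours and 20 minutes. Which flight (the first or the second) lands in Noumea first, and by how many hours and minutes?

Flight 1 in UTC: 17:10 − 3:00 = 14:10 on Sep 3.
+2 hours and 3 minutes → arrive 16:13 UTC on Sep 3.
Flight 2 in UTC: 11:10 − 5:00 = 06:10 on Sep 4.
+13 hours and 20 minutes → arrive 19:30 UTC on Sep 4.
Flight 1 lands earlier by 27 hours 17 minutes.

the first, by 27 hours 17 minutes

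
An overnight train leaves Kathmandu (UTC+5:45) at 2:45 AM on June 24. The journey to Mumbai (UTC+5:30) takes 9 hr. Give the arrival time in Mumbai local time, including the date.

11:30 AM on Jun 24

Convert departure to UTC: 2:45 AM − 5:45 = 9:00 PM UTC on Jun 23.
Add 9 hours travel time → 6:00 AM UTC (Jun 24).
Mumbai is UTC+5:30, so local arrival = 6:00 AM + 5:30 = 11:30 AM on Jun 24.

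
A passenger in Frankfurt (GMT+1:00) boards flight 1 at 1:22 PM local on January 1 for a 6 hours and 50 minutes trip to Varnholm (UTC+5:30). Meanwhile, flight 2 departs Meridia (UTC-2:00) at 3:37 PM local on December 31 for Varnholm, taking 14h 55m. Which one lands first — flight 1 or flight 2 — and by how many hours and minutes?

Flight 1 in UTC: 1:22 PM − 1:00 = 12:22 PM on Jan 1.
+6 hours 50 minutes → arrive 7:12 PM UTC on Jan 1.
Flight 2 in UTC: 3:37 PM + 2:00 = 5:37 PM on Dec 31.
+14 hours and 55 minutes → arrive 8:32 AM UTC on Jan 1.
Flight 2 lands earlier by 10 hours 40 minutes.

the second, by 10 hours 40 minutes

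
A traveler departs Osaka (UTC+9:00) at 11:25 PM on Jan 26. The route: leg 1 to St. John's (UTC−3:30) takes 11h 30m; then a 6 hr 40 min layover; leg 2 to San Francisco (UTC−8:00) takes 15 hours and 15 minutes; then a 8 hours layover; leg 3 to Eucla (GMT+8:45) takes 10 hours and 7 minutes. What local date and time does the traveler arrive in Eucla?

Convert departure to UTC: 11:25 PM − 9:00 = 2:25 PM UTC on Jan 26.
Add 11 hours and 30 minutes leg 1 → 1:55 AM UTC (Jan 27).
Add 6 hours and 40 minutes layover in St. John's → 8:35 AM UTC.
Add 15 hours 15 minutes leg 2 → 11:50 PM UTC.
Add 8 hours layover in San Francisco → 7:50 AM UTC (Jan 28).
Add 10 hours and 7 minutes leg 3 → 5:57 PM UTC.
Eucla is UTC+8:45, so local arrival = 5:57 PM + 8:45 = 2:42 AM on Jan 29.

2:42 AM on January 29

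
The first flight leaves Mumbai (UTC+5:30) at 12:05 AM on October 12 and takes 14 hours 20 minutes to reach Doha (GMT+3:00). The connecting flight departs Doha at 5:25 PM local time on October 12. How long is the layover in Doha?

5 hours 30 minutes

Convert departure to UTC: 12:05 AM − 5:30 = 6:35 PM UTC on Oct 11.
Add 14 hours 20 minutes flight time → 8:55 AM UTC (Oct 12).
Doha is UTC+3:00, so local arrival = 8:55 AM + 3:00 = 11:55 AM on Oct 12.
Layover = 5:25 PM − 11:55 AM = 5 hours 30 minutes.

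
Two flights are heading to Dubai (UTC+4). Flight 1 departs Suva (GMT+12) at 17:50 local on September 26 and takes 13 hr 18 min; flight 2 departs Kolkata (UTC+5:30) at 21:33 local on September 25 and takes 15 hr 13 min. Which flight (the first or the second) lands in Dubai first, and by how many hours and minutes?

the second, by 11 hours 52 minutes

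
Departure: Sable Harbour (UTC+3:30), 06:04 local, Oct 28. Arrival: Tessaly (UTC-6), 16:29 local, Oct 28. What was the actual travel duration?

19 hours 55 minutes

Departure in UTC: 06:04 − 3:30 = 02:34 on Oct 28.
Arrival in UTC: 16:29 + 6:00 = 22:29 on Oct 28.
Elapsed = 22:29 − 02:34 = 19 hours 55 minutes.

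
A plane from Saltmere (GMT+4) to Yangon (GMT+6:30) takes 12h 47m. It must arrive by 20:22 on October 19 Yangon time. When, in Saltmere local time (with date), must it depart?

Target arrival in UTC: 20:22 − 6:30 = 13:52 on Oct 19.
Subtract 12 hours 47 minutes → departure 01:05 UTC on Oct 19.
Saltmere is UTC+4:00: 01:05 + 4:00 = 05:05 on Oct 19.

05:05 on October 19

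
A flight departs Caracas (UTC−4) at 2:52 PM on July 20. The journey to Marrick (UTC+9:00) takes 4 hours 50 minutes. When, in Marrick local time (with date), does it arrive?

8:42 AM on Jul 21

Marrick is 13:00 ahead of Caracas.
After 4 hours 50 minutes it is 7:42 PM in Caracas.
Shift by the zone difference: 7:42 PM + 13:00 = 8:42 AM on Jul 21 in Marrick.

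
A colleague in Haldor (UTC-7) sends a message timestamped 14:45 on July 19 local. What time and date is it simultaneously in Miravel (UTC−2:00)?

Miravel is 5:00 ahead of Haldor.
Shift by the zone difference: 14:45 + 5:00 = 19:45 on Jul 19 in Miravel.

19:45 on July 19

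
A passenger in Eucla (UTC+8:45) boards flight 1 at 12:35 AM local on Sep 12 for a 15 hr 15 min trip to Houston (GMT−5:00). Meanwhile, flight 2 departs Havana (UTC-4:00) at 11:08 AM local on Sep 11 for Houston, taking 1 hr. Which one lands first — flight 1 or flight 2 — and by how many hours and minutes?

Flight 1 in UTC: 12:35 AM − 8:45 = 3:50 PM on Sep 11.
+15 hours and 15 minutes → arrive 7:05 AM UTC on Sep 12.
Flight 2 in UTC: 11:08 AM + 4:00 = 3:08 PM on Sep 11.
+1 hour → arrive 4:08 PM UTC on Sep 11.
Flight 2 lands earlier by 14 hours 57 minutes.

the second, by 14 hours 57 minutes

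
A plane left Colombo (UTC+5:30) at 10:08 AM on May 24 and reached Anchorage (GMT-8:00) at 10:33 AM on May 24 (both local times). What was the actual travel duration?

13 hours 55 minutes

Departure in UTC: 10:08 AM − 5:30 = 4:38 AM on May 24.
Arrival in UTC: 10:33 AM + 8:00 = 6:33 PM on May 24.
Elapsed = 6:33 PM − 4:38 AM = 13 hours 55 minutes.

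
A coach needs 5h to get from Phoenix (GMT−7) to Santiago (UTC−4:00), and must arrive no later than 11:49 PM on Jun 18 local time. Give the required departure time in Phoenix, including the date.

Target arrival in UTC: 11:49 PM + 4:00 = 3:49 AM on Jun 19.
Subtract 5 hours → departure 10:49 PM UTC on Jun 18.
Phoenix is UTC−7:00: 10:49 PM − 7:00 = 3:49 PM on Jun 18.

3:49 PM on June 18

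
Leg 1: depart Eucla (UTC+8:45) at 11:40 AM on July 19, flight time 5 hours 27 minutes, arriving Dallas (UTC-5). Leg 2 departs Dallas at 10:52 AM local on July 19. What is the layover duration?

7 hours 30 minutes

Convert departure to UTC: 11:40 AM − 8:45 = 2:55 AM UTC on Jul 19.
Add 5 hours 27 minutes flight time → 8:22 AM UTC.
Dallas is UTC−5:00, so local arrival = 8:22 AM − 5:00 = 3:22 AM on Jul 19.
Layover = 10:52 AM − 3:22 AM = 7 hours 30 minutes.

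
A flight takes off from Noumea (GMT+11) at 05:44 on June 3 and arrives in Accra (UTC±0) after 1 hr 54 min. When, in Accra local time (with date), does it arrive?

20:38 on June 2

Convert departure to UTC: 05:44 − 11:00 = 18:44 UTC on Jun 2.
Add 1 hour 54 minutes travel time → 20:38 UTC.
Accra is UTC+0, so local arrival is the same: 20:38 on Jun 2.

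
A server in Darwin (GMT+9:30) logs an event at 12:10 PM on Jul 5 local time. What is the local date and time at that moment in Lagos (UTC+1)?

Lagos is 8:30 behind Darwin.
Shift by the zone difference: 12:10 PM − 8:30 = 3:40 AM on Jul 5 in Lagos.

3:40 AM on July 5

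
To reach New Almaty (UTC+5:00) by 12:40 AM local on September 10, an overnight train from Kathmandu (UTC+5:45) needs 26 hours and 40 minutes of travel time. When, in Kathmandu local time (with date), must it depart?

10:45 PM on September 8

Target arrival in UTC: 12:40 AM − 5:00 = 7:40 PM on Sep 9.
Subtract 26 hours 40 minutes → departure 5:00 PM UTC on Sep 8.
Kathmandu is UTC+5:45: 5:00 PM + 5:45 = 10:45 PM on Sep 8.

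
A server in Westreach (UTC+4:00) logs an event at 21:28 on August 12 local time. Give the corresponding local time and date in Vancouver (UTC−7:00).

In UTC: 21:28 − 4:00 = 17:28 on Aug 12.
Vancouver is UTC−7:00: 17:28 − 7:00 = 10:28 on Aug 12.

10:28 on Aug 12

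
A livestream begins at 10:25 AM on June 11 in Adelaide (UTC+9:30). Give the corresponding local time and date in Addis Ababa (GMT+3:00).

3:55 AM on June 11

Addis Ababa is 6:30 behind Adelaide.
Shift by the zone difference: 10:25 AM − 6:30 = 3:55 AM on Jun 11 in Addis Ababa.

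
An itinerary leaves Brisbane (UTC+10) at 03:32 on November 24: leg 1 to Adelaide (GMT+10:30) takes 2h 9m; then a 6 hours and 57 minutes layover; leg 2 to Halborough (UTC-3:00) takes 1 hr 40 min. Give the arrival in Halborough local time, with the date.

Convert departure to UTC: 03:32 − 10:00 = 17:32 UTC on Nov 23.
Add 2 hours and 9 minutes leg 1 → 19:41 UTC.
Add 6 hours 57 minutes layover in Adelaide → 02:38 UTC (Nov 24).
Add 1 hour 40 minutes leg 2 → 04:18 UTC.
Halborough is UTC−3:00, so local arrival = 04:18 − 3:00 = 01:18 on Nov 24.

01:18 on November 24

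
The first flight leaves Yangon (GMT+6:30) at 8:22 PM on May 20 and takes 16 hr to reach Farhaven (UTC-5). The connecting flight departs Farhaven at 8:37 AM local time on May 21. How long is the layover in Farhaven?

Convert departure to UTC: 8:22 PM − 6:30 = 1:52 PM UTC on May 20.
Add 16 hours flight time → 5:52 AM UTC (May 21).
Farhaven is UTC−5:00, so local arrival = 5:52 AM − 5:00 = 12:52 AM on May 21.
Layover = 8:37 AM − 12:52 AM = 7 hours 45 minutes.

7 hours 45 minutes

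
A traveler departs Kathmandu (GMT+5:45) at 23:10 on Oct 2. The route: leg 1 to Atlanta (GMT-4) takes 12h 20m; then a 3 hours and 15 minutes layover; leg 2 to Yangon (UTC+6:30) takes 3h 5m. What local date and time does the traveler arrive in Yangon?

Convert departure to UTC: 23:10 − 5:45 = 17:25 UTC on Oct 2.
Add 12 hours and 20 minutes leg 1 → 05:45 UTC (Oct 3).
Add 3 hours and 15 minutes layover in Atlanta → 09:00 UTC.
Add 3 hours 5 minutes leg 2 → 12:05 UTC.
Yangon is UTC+6:30, so local arrival = 12:05 + 6:30 = 18:35 on Oct 3.

18:35 on October 3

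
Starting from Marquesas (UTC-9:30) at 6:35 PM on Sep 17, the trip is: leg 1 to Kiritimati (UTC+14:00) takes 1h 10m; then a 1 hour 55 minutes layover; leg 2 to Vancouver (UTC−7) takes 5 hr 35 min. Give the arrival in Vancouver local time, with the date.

5:45 AM on September 18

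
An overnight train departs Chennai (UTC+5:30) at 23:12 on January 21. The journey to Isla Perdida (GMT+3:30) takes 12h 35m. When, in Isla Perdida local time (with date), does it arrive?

Isla Perdida is 2:00 behind Chennai.
After 12 hours and 35 minutes it is 11:47 (Jan 22) in Chennai.
Shift by the zone difference: 11:47 − 2:00 = 09:47 on Jan 22 in Isla Perdida.

09:47 on January 22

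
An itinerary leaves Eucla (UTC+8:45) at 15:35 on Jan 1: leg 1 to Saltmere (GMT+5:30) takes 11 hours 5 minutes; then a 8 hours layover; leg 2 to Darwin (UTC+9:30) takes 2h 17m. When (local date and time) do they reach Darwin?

13:42 on January 2

Convert departure to UTC: 15:35 − 8:45 = 06:50 UTC on Jan 1.
Add 11 hours 5 minutes leg 1 → 17:55 UTC.
Add 8 hours layover in Saltmere → 01:55 UTC (Jan 2).
Add 2 hours and 17 minutes leg 2 → 04:12 UTC.
Darwin is UTC+9:30, so local arrival = 04:12 + 9:30 = 13:42 on Jan 2.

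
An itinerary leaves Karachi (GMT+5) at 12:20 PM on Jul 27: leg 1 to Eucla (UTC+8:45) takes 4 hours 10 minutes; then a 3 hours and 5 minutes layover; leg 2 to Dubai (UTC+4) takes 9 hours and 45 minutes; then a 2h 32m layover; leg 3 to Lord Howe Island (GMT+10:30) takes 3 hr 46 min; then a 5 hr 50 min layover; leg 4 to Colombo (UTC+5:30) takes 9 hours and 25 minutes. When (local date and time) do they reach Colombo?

3:23 AM on July 29

Convert departure to UTC: 12:20 PM − 5:00 = 7:20 AM UTC on Jul 27.
Add 4 hours and 10 minutes leg 1 → 11:30 AM UTC.
Add 3 hours and 5 minutes layover in Eucla → 2:35 PM UTC.
Add 9 hours and 45 minutes leg 2 → 12:20 AM UTC (Jul 28).
Add 2 hours 32 minutes layover in Dubai → 2:52 AM UTC.
Add 3 hours 46 minutes leg 3 → 6:38 AM UTC.
Add 5 hours 50 minutes layover in Lord Howe Island → 12:28 PM UTC.
Add 9 hours 25 minutes leg 4 → 9:53 PM UTC.
Colombo is UTC+5:30, so local arrival = 9:53 PM + 5:30 = 3:23 AM on Jul 29.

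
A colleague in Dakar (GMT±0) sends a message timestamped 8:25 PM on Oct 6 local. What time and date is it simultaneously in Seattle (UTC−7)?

Seattle is 7:00 behind Dakar.
Shift by the zone difference: 8:25 PM − 7:00 = 1:25 PM on Oct 6 in Seattle.

1:25 PM on October 6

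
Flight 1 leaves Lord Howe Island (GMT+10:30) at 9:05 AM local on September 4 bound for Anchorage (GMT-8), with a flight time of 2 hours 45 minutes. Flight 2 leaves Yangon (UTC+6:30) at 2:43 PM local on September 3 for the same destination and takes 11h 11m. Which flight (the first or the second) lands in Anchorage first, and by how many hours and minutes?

the second, by 5 hours 56 minutes

Flight 1 in UTC: 9:05 AM − 10:30 = 10:35 PM on Sep 3.
+2 hours 45 minutes → arrive 1:20 AM UTC on Sep 4.
Flight 2 in UTC: 2:43 PM − 6:30 = 8:13 AM on Sep 3.
+11 hours and 11 minutes → arrive 7:24 PM UTC on Sep 3.
Flight 2 lands earlier by 5 hours 56 minutes.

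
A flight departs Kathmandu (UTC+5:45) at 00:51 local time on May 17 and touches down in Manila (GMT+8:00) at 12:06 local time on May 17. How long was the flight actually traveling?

9 hours

Departure in UTC: 00:51 − 5:45 = 19:06 on May 16.
Arrival in UTC: 12:06 − 8:00 = 04:06 on May 17.
Elapsed = 04:06 − 19:06 (+1 day) = 9 hours.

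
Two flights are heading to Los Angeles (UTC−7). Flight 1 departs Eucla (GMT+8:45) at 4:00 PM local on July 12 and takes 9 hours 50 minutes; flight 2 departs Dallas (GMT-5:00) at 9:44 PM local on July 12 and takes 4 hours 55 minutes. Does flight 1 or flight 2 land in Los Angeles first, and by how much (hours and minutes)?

Flight 1 in UTC: 4:00 PM − 8:45 = 7:15 AM on Jul 12.
+9 hours and 50 minutes → arrive 5:05 PM UTC on Jul 12.
Flight 2 in UTC: 9:44 PM + 5:00 = 2:44 AM on Jul 13.
+4 hours and 55 minutes → arrive 7:39 AM UTC on Jul 13.
Flight 1 lands earlier by 14 hours 34 minutes.

the first, by 14 hours 34 minutes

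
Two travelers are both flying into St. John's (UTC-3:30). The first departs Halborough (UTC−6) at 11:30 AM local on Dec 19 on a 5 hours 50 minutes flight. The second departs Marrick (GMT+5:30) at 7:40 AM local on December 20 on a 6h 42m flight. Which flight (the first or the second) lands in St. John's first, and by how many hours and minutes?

the first, by 9 hours 32 minutes

Flight 1 in UTC: 11:30 AM + 6:00 = 5:30 PM on Dec 19.
+5 hours and 50 minutes → arrive 11:20 PM UTC on Dec 19.
Flight 2 in UTC: 7:40 AM − 5:30 = 2:10 AM on Dec 20.
+6 hours and 42 minutes → arrive 8:52 AM UTC on Dec 20.
Flight 1 lands earlier by 9 hours 32 minutes.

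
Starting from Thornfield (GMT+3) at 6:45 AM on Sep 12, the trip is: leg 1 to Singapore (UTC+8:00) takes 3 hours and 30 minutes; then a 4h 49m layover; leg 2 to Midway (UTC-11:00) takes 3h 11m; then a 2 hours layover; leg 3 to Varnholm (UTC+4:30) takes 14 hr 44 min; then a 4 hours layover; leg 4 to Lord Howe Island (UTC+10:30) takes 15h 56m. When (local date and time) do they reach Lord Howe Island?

2:25 PM on September 14

Convert departure to UTC: 6:45 AM − 3:00 = 3:45 AM UTC on Sep 12.
Add 3 hours 30 minutes leg 1 → 7:15 AM UTC.
Add 4 hours 49 minutes layover in Singapore → 12:04 PM UTC.
Add 3 hours 11 minutes leg 2 → 3:15 PM UTC.
Add 2 hours layover in Midway → 5:15 PM UTC.
Add 14 hours and 44 minutes leg 3 → 7:59 AM UTC (Sep 13).
Add 4 hours layover in Varnholm → 11:59 AM UTC.
Add 15 hours 56 minutes leg 4 → 3:55 AM UTC (Sep 14).
Lord Howe Island is UTC+10:30, so local arrival = 3:55 AM + 10:30 = 2:25 PM on Sep 14.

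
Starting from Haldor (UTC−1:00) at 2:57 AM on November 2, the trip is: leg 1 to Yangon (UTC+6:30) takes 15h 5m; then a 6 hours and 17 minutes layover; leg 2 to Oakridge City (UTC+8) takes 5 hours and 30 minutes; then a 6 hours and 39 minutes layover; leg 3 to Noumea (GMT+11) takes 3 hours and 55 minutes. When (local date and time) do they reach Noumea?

Convert departure to UTC: 2:57 AM + 1:00 = 3:57 AM UTC on Nov 2.
Add 15 hours and 5 minutes leg 1 → 7:02 PM UTC.
Add 6 hours and 17 minutes layover in Yangon → 1:19 AM UTC (Nov 3).
Add 5 hours and 30 minutes leg 2 → 6:49 AM UTC.
Add 6 hours and 39 minutes layover in Oakridge City → 1:28 PM UTC.
Add 3 hours and 55 minutes leg 3 → 5:23 PM UTC.
Noumea is UTC+11:00, so local arrival = 5:23 PM + 11:00 = 4:23 AM on Nov 4.

4:23 AM on November 4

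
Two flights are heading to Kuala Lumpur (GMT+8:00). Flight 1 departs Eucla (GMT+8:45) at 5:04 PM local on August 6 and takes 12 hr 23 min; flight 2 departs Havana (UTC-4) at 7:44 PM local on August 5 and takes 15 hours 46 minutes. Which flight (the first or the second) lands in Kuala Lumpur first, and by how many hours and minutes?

Flight 1 in UTC: 5:04 PM − 8:45 = 8:19 AM on Aug 6.
+12 hours and 23 minutes → arrive 8:42 PM UTC on Aug 6.
Flight 2 in UTC: 7:44 PM + 4:00 = 11:44 PM on Aug 5.
+15 hours and 46 minutes → arrive 3:30 PM UTC on Aug 6.
Flight 2 lands earlier by 5 hours 12 minutes.

the second, by 5 hours 12 minutes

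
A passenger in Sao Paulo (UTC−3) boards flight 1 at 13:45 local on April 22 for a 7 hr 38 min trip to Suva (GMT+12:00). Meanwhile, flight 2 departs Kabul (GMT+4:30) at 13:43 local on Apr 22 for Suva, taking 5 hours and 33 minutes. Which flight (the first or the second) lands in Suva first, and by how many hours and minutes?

the second, by 9 hours 37 minutes

Flight 1 in UTC: 13:45 + 3:00 = 16:45 on Apr 22.
+7 hours 38 minutes → arrive 00:23 UTC on Apr 23.
Flight 2 in UTC: 13:43 − 4:30 = 09:13 on Apr 22.
+5 hours and 33 minutes → arrive 14:46 UTC on Apr 22.
Flight 2 lands earlier by 9 hours 37 minutes.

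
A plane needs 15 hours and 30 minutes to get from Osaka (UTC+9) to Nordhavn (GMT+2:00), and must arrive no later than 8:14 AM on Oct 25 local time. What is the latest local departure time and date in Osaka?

Target arrival in UTC: 8:14 AM − 2:00 = 6:14 AM on Oct 25.
Subtract 15 hours and 30 minutes → departure 2:44 PM UTC on Oct 24.
Osaka is UTC+9:00: 2:44 PM + 9:00 = 11:44 PM on Oct 24.

11:44 PM on October 24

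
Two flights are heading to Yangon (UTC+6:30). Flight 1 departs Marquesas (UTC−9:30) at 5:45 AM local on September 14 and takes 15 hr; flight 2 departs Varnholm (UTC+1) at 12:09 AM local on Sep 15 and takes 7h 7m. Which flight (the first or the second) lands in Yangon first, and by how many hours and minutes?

the first, by 1 minute

Flight 1 in UTC: 5:45 AM + 9:30 = 3:15 PM on Sep 14.
+15 hours → arrive 6:15 AM UTC on Sep 15.
Flight 2 in UTC: 12:09 AM − 1:00 = 11:09 PM on Sep 14.
+7 hours 7 minutes → arrive 6:16 AM UTC on Sep 15.
Flight 1 lands earlier by 1 minute.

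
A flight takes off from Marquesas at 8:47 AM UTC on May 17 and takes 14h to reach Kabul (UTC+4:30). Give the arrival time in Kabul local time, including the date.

3:17 AM on May 18

Departure is given in UTC: 8:47 AM on May 17.
Add 14 hours → 10:47 PM UTC.
Kabul is UTC+4:30: 10:47 PM + 4:30 = 3:17 AM on May 18.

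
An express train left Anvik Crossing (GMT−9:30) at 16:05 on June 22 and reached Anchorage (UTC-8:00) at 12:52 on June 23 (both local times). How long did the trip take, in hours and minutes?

19 hours 17 minutes

Departure in UTC: 16:05 + 9:30 = 01:35 on Jun 23.
Arrival in UTC: 12:52 + 8:00 = 20:52 on Jun 23.
Elapsed = 20:52 − 01:35 = 19 hours 17 minutes.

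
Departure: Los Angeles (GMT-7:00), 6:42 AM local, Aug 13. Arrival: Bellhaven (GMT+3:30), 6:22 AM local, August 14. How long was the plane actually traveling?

13 hours 10 minutes

Bellhaven is 10:30 ahead of Los Angeles.
Clock-face elapsed time (ignoring zones) is 23 hours 40 minutes.
Actual elapsed = 23 hours 40 minutes − 10:30 = 13 hours 10 minutes.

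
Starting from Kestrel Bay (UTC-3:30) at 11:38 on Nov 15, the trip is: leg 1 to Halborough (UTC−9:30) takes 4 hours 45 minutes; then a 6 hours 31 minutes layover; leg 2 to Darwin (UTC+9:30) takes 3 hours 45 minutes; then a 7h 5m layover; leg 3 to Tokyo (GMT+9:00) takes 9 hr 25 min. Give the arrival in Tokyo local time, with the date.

07:39 on November 17

Convert departure to UTC: 11:38 + 3:30 = 15:08 UTC on Nov 15.
Add 4 hours and 45 minutes leg 1 → 19:53 UTC.
Add 6 hours and 31 minutes layover in Halborough → 02:24 UTC (Nov 16).
Add 3 hours 45 minutes leg 2 → 06:09 UTC.
Add 7 hours and 5 minutes layover in Darwin → 13:14 UTC.
Add 9 hours 25 minutes leg 3 → 22:39 UTC.
Tokyo is UTC+9:00, so local arrival = 22:39 + 9:00 = 07:39 on Nov 17.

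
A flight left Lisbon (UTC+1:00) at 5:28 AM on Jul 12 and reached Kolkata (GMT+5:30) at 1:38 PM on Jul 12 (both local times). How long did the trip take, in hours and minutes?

3 hours 40 minutes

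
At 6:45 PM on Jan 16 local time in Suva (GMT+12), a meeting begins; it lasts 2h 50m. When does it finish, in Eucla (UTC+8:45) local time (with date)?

Convert start to UTC: 6:45 PM − 12:00 = 6:45 AM UTC on Jan 16.
Add 2 hours and 50 minutes duration → 9:35 AM UTC.
Eucla is UTC+8:45, so local end time = 9:35 AM + 8:45 = 6:20 PM on Jan 16.

6:20 PM on Jan 16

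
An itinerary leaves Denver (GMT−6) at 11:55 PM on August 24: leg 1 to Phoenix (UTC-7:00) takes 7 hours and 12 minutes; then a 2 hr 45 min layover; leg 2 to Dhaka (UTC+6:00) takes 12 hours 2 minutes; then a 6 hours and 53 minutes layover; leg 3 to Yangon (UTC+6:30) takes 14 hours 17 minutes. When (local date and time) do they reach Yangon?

Convert departure to UTC: 11:55 PM + 6:00 = 5:55 AM UTC on Aug 25.
Add 7 hours 12 minutes leg 1 → 1:07 PM UTC.
Add 2 hours and 45 minutes layover in Phoenix → 3:52 PM UTC.
Add 12 hours 2 minutes leg 2 → 3:54 AM UTC (Aug 26).
Add 6 hours and 53 minutes layover in Dhaka → 10:47 AM UTC.
Add 14 hours and 17 minutes leg 3 → 1:04 AM UTC (Aug 27).
Yangon is UTC+6:30, so local arrival = 1:04 AM + 6:30 = 7:34 AM on Aug 27.

7:34 AM on August 27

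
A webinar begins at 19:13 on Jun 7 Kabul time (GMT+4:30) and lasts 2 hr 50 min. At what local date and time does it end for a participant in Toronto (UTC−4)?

13:33 on Jun 7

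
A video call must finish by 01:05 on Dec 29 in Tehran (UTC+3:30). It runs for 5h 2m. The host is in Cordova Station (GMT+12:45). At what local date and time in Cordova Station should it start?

05:18 on December 29

Target end time in UTC: 01:05 − 3:30 = 21:35 on Dec 28.
Subtract 5 hours and 2 minutes → start 16:33 UTC on Dec 28.
Cordova Station is UTC+12:45: 16:33 + 12:45 = 05:18 on Dec 29.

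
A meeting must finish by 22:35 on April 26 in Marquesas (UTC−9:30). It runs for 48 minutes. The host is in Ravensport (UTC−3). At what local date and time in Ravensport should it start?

04:17 on April 27

Target end time in UTC: 22:35 + 9:30 = 08:05 on Apr 27.
Subtract 48 minutes → start 07:17 UTC on Apr 27.
Ravensport is UTC−3:00: 07:17 − 3:00 = 04:17 on Apr 27.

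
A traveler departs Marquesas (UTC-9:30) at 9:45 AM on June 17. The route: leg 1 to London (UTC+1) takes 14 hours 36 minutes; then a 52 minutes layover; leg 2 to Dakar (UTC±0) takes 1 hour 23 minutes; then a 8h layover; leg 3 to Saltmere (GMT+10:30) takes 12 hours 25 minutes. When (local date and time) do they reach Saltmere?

Convert departure to UTC: 9:45 AM + 9:30 = 7:15 PM UTC on Jun 17.
Add 14 hours 36 minutes leg 1 → 9:51 AM UTC (Jun 18).
Add 52 minutes layover in London → 10:43 AM UTC.
Add 1 hour and 23 minutes leg 2 → 12:06 PM UTC.
Add 8 hours layover in Dakar → 8:06 PM UTC.
Add 12 hours 25 minutes leg 3 → 8:31 AM UTC (Jun 19).
Saltmere is UTC+10:30, so local arrival = 8:31 AM + 10:30 = 7:01 PM on Jun 19.

7:01 PM on June 19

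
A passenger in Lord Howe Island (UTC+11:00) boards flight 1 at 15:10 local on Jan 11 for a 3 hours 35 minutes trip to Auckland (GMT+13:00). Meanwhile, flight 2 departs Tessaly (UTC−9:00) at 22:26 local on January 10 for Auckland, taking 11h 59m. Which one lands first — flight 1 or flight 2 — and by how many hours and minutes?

the first, by 11 hours 40 minutes

Flight 1 in UTC: 15:10 − 11:00 = 04:10 on Jan 11.
+3 hours and 35 minutes → arrive 07:45 UTC on Jan 11.
Flight 2 in UTC: 22:26 + 9:00 = 07:26 on Jan 11.
+11 hours and 59 minutes → arrive 19:25 UTC on Jan 11.
Flight 1 lands earlier by 11 hours 40 minutes.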